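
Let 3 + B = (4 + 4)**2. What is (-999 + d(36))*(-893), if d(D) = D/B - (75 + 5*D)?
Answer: 68276994/61 ≈ 1.1193e+6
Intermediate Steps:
B = 61 (B = -3 + (4 + 4)**2 = -3 + 8**2 = -3 + 64 = 61)
d(D) = -75 - 304*D/61 (d(D) = D/61 - (75 + 5*D) = D*(1/61) - (75 + 5*D) = D/61 - 5*(15 + D) = D/61 + (-75 - 5*D) = -75 - 304*D/61)
(-999 + d(36))*(-893) = (-999 + (-75 - 304/61*36))*(-893) = (-999 + (-75 - 10944/61))*(-893) = (-999 - 15519/61)*(-893) = -76458/61*(-893) = 68276994/61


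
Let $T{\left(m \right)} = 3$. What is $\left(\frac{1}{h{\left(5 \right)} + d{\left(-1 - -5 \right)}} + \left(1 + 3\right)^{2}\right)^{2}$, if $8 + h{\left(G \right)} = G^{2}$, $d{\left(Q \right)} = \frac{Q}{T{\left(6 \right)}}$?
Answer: $\frac{779689}{3025} \approx 257.75$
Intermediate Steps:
$d{\left(Q \right)} = \frac{Q}{3}$
$h{\left(G \right)} = -8 + G^{2}$
$\left(\frac{1}{h{\left(5 \right)} + d{\left(-1 - -5 \right)}} + \left(1 + 3\right)^{2}\right)^{2} = \left(\frac{1}{\left(-8 + 5^{2}\right) + \frac{-1 - -5}{3}} + \left(1 + 3\right)^{2}\right)^{2} = \left(\frac{1}{\left(-8 + 25\right) + \frac{-1 + 5}{3}} + 4^{2}\right)^{2} = \left(\frac{1}{17 + \frac{1}{3} \cdot 4} + 16\right)^{2} = \left(\frac{1}{17 + \frac{4}{3}} + 16\right)^{2} = \left(\frac{1}{\frac{55}{3}} + 16\right)^{2} = \left(\frac{3}{55} + 16\right)^{2} = \left(\frac{883}{55}\right)^{2} = \frac{779689}{3025}$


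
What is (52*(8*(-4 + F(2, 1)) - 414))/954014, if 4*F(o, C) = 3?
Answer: -11440/477007 ≈ -0.023983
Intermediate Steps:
F(o, C) = ¾ (F(o, C) = (¼)*3 = ¾)
(52*(8*(-4 + F(2, 1)) - 414))/954014 = (52*(8*(-4 + ¾) - 414))/954014 = (52*(8*(-13/4) - 414))*(1/954014) = (52*(-26 - 414))*(1/954014) = (52*(-440))*(1/954014) = -22880*1/954014 = -11440/477007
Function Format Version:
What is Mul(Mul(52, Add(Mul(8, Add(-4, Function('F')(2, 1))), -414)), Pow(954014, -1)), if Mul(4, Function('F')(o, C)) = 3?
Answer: Rational(-11440, 477007) ≈ -0.023983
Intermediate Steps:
Function('F')(o, C) = Rational(3, 4) (Function('F')(o, C) = Mul(Rational(1, 4), 3) = Rational(3, 4))
Mul(Mul(52, Add(Mul(8, Add(-4, Function('F')(2, 1))), -414)), Pow(954014, -1)) = Mul(Mul(52, Add(Mul(8, Add(-4, Rational(3, 4))), -414)), Pow(954014, -1)) = Mul(Mul(52, Add(Mul(8, Rational(-13, 4)), -414)), Rational(1, 954014)) = Mul(Mul(52, Add(-26, -414)), Rational(1, 954014)) = Mul(Mul(52, -440), Rational(1, 954014)) = Mul(-22880, Rational(1, 954014)) = Rational(-11440, 477007)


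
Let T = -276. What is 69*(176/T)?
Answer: -44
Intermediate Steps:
69*(176/T) = 69*(176/(-276)) = 69*(176*(-1/276)) = 69*(-44/69) = -44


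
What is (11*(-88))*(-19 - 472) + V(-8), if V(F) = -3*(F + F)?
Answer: 475336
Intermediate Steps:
V(F) = -6*F
(11*(-88))*(-19 - 472) + V(-8) = (11*(-88))*(-19 - 472) - 6*(-8) = -968*(-491) + 48 = 475288 + 48 = 475336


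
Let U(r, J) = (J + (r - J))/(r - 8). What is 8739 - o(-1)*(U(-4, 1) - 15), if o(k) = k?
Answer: 26173/3 ≈ 8724.3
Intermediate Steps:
U(r, J) = r/(-8 + r)
8739 - o(-1)*(U(-4, 1) - 15) = 8739 - (-1)*(-4/(-8 - 4) - 15) = 8739 - (-1)*(-4/(-12) - 15) = 8739 - (-1)*(-4*(-1/12) - 15) = 8739 - (-1)*(1/3 - 15) = 8739 - (-1)*(-44)/3 = 8739 - 1*44/3 = 8739 - 44/3 = 26173/3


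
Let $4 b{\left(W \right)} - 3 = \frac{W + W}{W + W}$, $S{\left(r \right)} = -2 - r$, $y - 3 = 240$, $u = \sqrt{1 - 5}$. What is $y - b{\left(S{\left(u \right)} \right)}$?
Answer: $242$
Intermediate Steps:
$u = 2 i$ ($u = \sqrt{-4} = 2 i \approx 2.0 i$)
$y = 243$ ($y = 3 + 240 = 243$)
$b{\left(W \right)} = 1$ ($b{\left(W \right)} = \frac{3}{4} + \frac{\left(W + W\right) \frac{1}{W + W}}{4} = \frac{3}{4} + \frac{2 W \frac{1}{2 W}}{4} = \frac{3}{4} + \frac{1}{4} \cdot 1 = \frac{3}{4} + \frac{1}{4} = 1$)
$y - b{\left(S{\left(u \right)} \right)} = 243 - 1 = 242$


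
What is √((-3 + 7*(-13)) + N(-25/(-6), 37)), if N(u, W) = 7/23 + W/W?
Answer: 2*I*√12259/23 ≈ 9.6279*I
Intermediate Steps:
N(u, W) = 30/23 (N(u, W) = 7*(1/23) + 1 = 7/23 + 1 = 30/23)
√((-3 + 7*(-13)) + N(-25/(-6), 37)) = √((-3 + 7*(-13)) + 30/23) = √((-3 - 91) + 30/23) = √(-94 + 30/23) = √(-2132/23) = 2*I*√12259/23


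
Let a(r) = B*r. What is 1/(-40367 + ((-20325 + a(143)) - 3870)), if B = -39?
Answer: -1/70139 ≈ -1.4257e-5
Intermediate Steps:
a(r) = -39*r
1/(-40367 + ((-20325 + a(143)) - 3870)) = 1/(-40367 + ((-20325 - 39*143) - 3870)) = 1/(-40367 + ((-20325 - 5577) - 3870)) = 1/(-40367 + (-25902 - 3870)) = 1/(-40367 - 29772) = 1/(-70139) = -1/70139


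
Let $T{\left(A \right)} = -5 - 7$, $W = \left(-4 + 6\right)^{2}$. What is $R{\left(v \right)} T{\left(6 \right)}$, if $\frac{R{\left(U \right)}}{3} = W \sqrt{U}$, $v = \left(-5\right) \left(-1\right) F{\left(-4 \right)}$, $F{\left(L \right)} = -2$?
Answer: $- 144 i \sqrt{10} \approx - 455.37 i$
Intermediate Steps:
$W = 4$ ($W = 2^{2} = 4$)
$T{\left(A \right)} = -12$
$v = -10$ ($v = \left(-5\right) \left(-1\right) \left(-2\right) = 5 \left(-2\right) = -10$)
$R{\left(U \right)} = 12 \sqrt{U}$ ($R{\left(U \right)} = 3 \cdot 4 \sqrt{U} = 12 \sqrt{U}$)
$R{\left(v \right)} T{\left(6 \right)} = 12 \sqrt{-10} \left(-12\right) = 12 i \sqrt{10} \left(-12\right) = - 144 i \sqrt{10}$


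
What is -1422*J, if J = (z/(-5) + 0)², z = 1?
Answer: -1422/25 ≈ -56.880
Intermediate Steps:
J = 1/25 (J = (1/(-5) + 0)² = (1*(-⅕) + 0)² = (-⅕ + 0)² = (-⅕)² = 1/25 ≈ 0.040000)
-1422*J = -1422*1/25 = -1422/25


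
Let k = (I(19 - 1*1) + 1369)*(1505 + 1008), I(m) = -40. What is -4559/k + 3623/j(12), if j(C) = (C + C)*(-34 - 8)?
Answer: -82344269/22901328 ≈ -3.5956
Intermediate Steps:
j(C) = -84*C (j(C) = (2*C)*(-42) = -84*C)
k = 3339777 (k = (-40 + 1369)*(1505 + 1008) = 1329*2513 = 3339777)
-4559/k + 3623/j(12) = -4559/3339777 + 3623/((-84*12)) = -4559*1/3339777 + 3623/(-1008) = -4559/3339777 + 3623*(-1/1008) = -4559/3339777 - 3623/1008 = -82344269/22901328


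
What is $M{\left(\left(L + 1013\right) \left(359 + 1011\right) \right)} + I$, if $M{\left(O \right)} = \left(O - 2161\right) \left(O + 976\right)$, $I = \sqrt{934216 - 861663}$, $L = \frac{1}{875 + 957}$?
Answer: $\frac{1614655878607298709}{839056} + \sqrt{72553} \approx 1.9244 \cdot 10^{12}$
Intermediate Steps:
$L = \frac{1}{1832} \approx 0.00054585$
$I = \sqrt{72553} \approx 269.36$
$M{\left(O \right)} = \left(-2161 + O\right) \left(976 + O\right)$
$M{\left(\left(L + 1013\right) \left(359 + 1011\right) \right)} + I = \left(-2109136 + \left(\left(\frac{1}{1832} + 1013\right) \left(359 + 1011\right)\right)^{2} - 1185 \left(\frac{1}{1832} + 1013\right) \left(359 + 1011\right)\right) + \sqrt{72553} = \left(-2109136 + \left(\frac{1855817}{1832} \cdot 1370\right)^{2} - 1185 \cdot \frac{1855817}{1832} \cdot 1370\right) + \sqrt{72553} = \left(-2109136 + \left(\frac{1271234645}{916}\right)^{2} - \frac{1506413054325}{916}\right) + \sqrt{72553} = \left(-2109136 + \frac{1616037522648276025}{839056} - \frac{1506413054325}{916}\right) + \sqrt{72553} = \frac{1614655878607298709}{839056} + \sqrt{72553}$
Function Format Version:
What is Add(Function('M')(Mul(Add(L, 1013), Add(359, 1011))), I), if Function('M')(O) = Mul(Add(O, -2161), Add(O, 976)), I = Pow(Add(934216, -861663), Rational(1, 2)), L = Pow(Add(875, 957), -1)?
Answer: Add(Rational(1614655878607298709, 839056), Pow(72553, Rational(1, 2))) ≈ 1.9244e+12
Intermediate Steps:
L = Rational(1, 1832) (L = Pow(1832, -1) = Rational(1, 1832) ≈ 0.00054585)
I = Pow(72553, Rational(1, 2)) ≈ 269.36
Function('M')(O) = Mul(Add(-2161, O), Add(976, O))
Add(Function('M')(Mul(Add(L, 1013), Add(359, 1011))), I) = Add(Add(-2109136, Pow(Mul(Add(Rational(1, 1832), 1013), Add(359, 1011)), 2), Mul(-1185, Mul(Add(Rational(1, 1832), 1013), Add(359, 1011)))), Pow(72553, Rational(1, 2))) = Add(Add(-2109136, Pow(Mul(Rational(1855817, 1832), 1370), 2), Mul(-1185, Mul(Rational(1855817, 1832), 1370))), Pow(72553, Rational(1, 2))) = Add(Add(-2109136, Pow(Rational(1271234645, 916), 2), Mul(-1185, Rational(1271234645, 916))), Pow(72553, Rational(1, 2))) = Add(Add(-2109136, Rational(1616037522648276025, 839056), Rational(-1506413054325, 916)), Pow(72553, Rational(1, 2))) = Add(Rational(1614655878607298709, 839056), Pow(72553, Rational(1, 2)))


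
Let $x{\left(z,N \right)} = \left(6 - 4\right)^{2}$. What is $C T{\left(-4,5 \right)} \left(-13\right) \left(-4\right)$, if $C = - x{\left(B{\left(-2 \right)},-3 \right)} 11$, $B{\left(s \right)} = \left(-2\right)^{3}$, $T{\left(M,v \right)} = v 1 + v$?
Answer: $-22880$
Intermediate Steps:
$T{\left(M,v \right)} = 2 v$ ($T{\left(M,v \right)} = v + v = 2 v$)
$B{\left(s \right)} = -8$
$x{\left(z,N \right)} = 4$ ($x{\left(z,N \right)} = 2^{2} = 4$)
$C = -44$ ($C = \left(-1\right) 4 \cdot 11 = \left(-4\right) 11 = -44$)
$C T{\left(-4,5 \right)} \left(-13\right) \left(-4\right) = - 44 \cdot 2 \cdot 5 \left(-13\right) \left(-4\right) = - 44 \cdot 10 \left(-13\right) \left(-4\right) = - 44 \left(\left(-130\right) \left(-4\right)\right) = \left(-44\right) 520 = -22880$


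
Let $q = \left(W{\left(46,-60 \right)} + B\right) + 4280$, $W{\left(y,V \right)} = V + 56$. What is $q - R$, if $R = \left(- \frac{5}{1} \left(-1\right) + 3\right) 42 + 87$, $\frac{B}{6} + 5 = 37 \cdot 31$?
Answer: $10705$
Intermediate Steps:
$W{\left(y,V \right)} = 56 + V$
$B = 6852$ ($B = -30 + 6 \cdot 37 \cdot 31 = -30 + 6 \cdot 1147 = -30 + 6882 = 6852$)
$q = 11128$ ($q = \left(\left(56 - 60\right) + 6852\right) + 4280 = \left(-4 + 6852\right) + 4280 = 6848 + 4280 = 11128$)
$R = 423$ ($R = \left(\left(-5\right) 1 \left(-1\right) + 3\right) 42 + 87 = \left(\left(-5\right) \left(-1\right) + 3\right) 42 + 87 = \left(5 + 3\right) 42 + 87 = 8 \cdot 42 + 87 = 336 + 87 = 423$)
$q - R = 11128 - 423 = 10705$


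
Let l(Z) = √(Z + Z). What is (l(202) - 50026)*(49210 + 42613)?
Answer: -4593537398 + 183646*√101 ≈ -4.5917e+9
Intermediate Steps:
l(Z) = √2*√Z (l(Z) = √(2*Z) = √2*√Z)
(l(202) - 50026)*(49210 + 42613) = (√2*√202 - 50026)*(49210 + 42613) = (2*√101 - 50026)*91823 = (-50026 + 2*√101)*91823 = -4593537398 + 183646*√101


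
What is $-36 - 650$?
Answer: $-686$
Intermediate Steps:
$-36 - 650 = -686$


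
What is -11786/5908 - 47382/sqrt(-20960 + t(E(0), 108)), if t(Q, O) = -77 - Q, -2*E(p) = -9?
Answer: -5893/2954 + 47382*I*sqrt(84166)/42083 ≈ -1.9949 + 326.64*I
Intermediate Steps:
E(p) = 9/2 (E(p) = -1/2*(-9) = 9/2)
-11786/5908 - 47382/sqrt(-20960 + t(E(0), 108)) = -11786/5908 - 47382/sqrt(-20960 + (-77 - 1*9/2)) = -11786*1/5908 - 47382/sqrt(-20960 + (-77 - 9/2)) = -5893/2954 - 47382/sqrt(-20960 - 163/2) = -5893/2954 - 47382*(-I*sqrt(84166)/42083) = -5893/2954 - (-47382)*I*sqrt(84166)/42083 = -5893/2954 + 47382*I*sqrt(84166)/42083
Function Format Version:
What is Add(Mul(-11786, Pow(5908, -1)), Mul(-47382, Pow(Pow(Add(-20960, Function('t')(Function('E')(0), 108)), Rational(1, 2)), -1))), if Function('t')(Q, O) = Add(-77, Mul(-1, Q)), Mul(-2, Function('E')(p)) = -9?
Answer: Add(Rational(-5893, 2954), Mul(Rational(47382, 42083), I, Pow(84166, Rational(1, 2)))) ≈ Add(-1.9949, Mul(326.64, I))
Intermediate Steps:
Function('E')(p) = Rational(9, 2) (Function('E')(p) = Mul(Rational(-1, 2), -9) = Rational(9, 2))
Add(Mul(-11786, Pow(5908, -1)), Mul(-47382, Pow(Pow(Add(-20960, Function('t')(Function('E')(0), 108)), Rational(1, 2)), -1))) = Add(Mul(-11786, Pow(5908, -1)), Mul(-47382, Pow(Pow(Add(-20960, Add(-77, Mul(-1, Rational(9, 2)))), Rational(1, 2)), -1))) = Add(Mul(-11786, Rational(1, 5908)), Mul(-47382, Pow(Pow(Add(-20960, Add(-77, Rational(-9, 2))), Rational(1, 2)), -1))) = Add(Rational(-5893, 2954), Mul(-47382, Pow(Pow(Add(-20960, Rational(-163, 2)), Rational(1, 2)), -1))) = Add(Rational(-5893, 2954), Mul(-47382, Pow(Pow(Rational(-42083, 2), Rational(1, 2)), -1))) = Add(Rational(-5893, 2954), Mul(-47382, Pow(Mul(Rational(1, 2), I, Pow(84166, Rational(1, 2))), -1))) = Add(Rational(-5893, 2954), Mul(-47382, Mul(Rational(-1, 42083), I, Pow(84166, Rational(1, 2))))) = Add(Rational(-5893, 2954), Mul(Rational(47382, 42083), I, Pow(84166, Rational(1, 2))))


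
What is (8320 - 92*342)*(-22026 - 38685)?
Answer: 1405095384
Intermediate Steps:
(8320 - 92*342)*(-22026 - 38685) = (8320 - 31464)*(-60711) = -23144*(-60711) = 1405095384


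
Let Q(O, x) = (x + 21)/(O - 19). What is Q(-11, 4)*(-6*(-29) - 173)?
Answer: -5/6 ≈ -0.83333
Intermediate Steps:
Q(O, x) = (21 + x)/(-19 + O)
Q(-11, 4)*(-6*(-29) - 173) = ((21 + 4)/(-19 - 11))*(-6*(-29) - 173) = (25/(-30))*(174 - 173) = -1/30*25*1 = -5/6*1 = -5/6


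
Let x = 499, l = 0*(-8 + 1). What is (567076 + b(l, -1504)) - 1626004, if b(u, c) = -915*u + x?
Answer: -1058429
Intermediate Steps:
l = 0 (l = 0*(-7) = 0)
b(u, c) = 499 - 915*u (b(u, c) = -915*u + 499 = 499 - 915*u)
(567076 + b(l, -1504)) - 1626004 = (567076 + (499 - 915*0)) - 1626004 = (567076 + (499 + 0)) - 1626004 = (567076 + 499) - 1626004 = 567575 - 1626004 = -1058429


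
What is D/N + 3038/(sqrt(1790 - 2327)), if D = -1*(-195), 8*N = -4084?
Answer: -390/1021 - 3038*I*sqrt(537)/537 ≈ -0.38198 - 131.1*I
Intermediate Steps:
N = -1021/2 (N = (1/8)*(-4084) = -1021/2 ≈ -510.50)
D = 195
D/N + 3038/(sqrt(1790 - 2327)) = 195/(-1021/2) + 3038/(sqrt(1790 - 2327)) = 195*(-2/1021) + 3038/(sqrt(-537)) = -390/1021 + 3038/((I*sqrt(537))) = -390/1021 + 3038*(-I*sqrt(537)/537) = -390/1021 - 3038*I*sqrt(537)/537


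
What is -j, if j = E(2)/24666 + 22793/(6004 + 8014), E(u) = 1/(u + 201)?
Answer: -28532269508/17547725391 ≈ -1.6260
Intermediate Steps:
E(u) = 1/(201 + u)
j = 28532269508/17547725391 (j = 1/((201 + 2)*24666) + 22793/(6004 + 8014) = (1/24666)/203 + 22793/14018 = (1/203)*(1/24666) + 22793*(1/14018) = 1/5007198 + 22793/14018 = 28532269508/17547725391 ≈ 1.6260)
-j = -1*28532269508/17547725391 = -28532269508/17547725391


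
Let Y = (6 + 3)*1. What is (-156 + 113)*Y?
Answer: -387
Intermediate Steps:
Y = 9 (Y = 9*1 = 9)
(-156 + 113)*Y = (-156 + 113)*9 = -43*9 = -387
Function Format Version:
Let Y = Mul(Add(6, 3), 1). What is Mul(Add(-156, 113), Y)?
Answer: -387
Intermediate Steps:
Y = 9 (Y = Mul(9, 1) = 9)
Mul(Add(-156, 113), Y) = Mul(Add(-156, 113), 9) = Mul(-43, 9) = -387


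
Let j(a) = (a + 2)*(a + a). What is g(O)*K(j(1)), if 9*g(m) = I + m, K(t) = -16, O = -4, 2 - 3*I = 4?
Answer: 224/27 ≈ 8.2963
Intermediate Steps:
I = -⅔ (I = ⅔ - ⅓*4 = ⅔ - 4/3 = -⅔ ≈ -0.66667)
j(a) = 2*a*(2 + a) (j(a) = (2 + a)*(2*a) = 2*a*(2 + a))
g(m) = -2/27 + m/9 (g(m) = (-⅔ + m)/9 = -2/27 + m/9)
g(O)*K(j(1)) = (-2/27 + (⅑)*(-4))*(-16) = (-2/27 - 4/9)*(-16) = -14/27*(-16) = 224/27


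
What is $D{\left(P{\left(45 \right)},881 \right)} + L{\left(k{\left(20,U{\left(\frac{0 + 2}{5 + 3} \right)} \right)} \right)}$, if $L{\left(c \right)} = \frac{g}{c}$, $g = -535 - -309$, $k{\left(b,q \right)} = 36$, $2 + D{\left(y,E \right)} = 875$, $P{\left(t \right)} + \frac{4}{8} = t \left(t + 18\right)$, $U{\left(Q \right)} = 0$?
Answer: $\frac{15601}{18} \approx 866.72$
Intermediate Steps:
$P{\left(t \right)} = - \frac{1}{2} + t \left(18 + t\right)$ ($P{\left(t \right)} = - \frac{1}{2} + t \left(t + 18\right) = - \frac{1}{2} + t \left(18 + t\right)$)
$D{\left(y,E \right)} = 873$ ($D{\left(y,E \right)} = -2 + 875 = 873$)
$g = -226$ ($g = -535 + 309 = -226$)
$L{\left(c \right)} = - \frac{226}{c}$
$D{\left(P{\left(45 \right)},881 \right)} + L{\left(k{\left(20,U{\left(\frac{0 + 2}{5 + 3} \right)} \right)} \right)} = 873 - \frac{226}{36} = 873 - \frac{113}{18} = \frac{15601}{18}$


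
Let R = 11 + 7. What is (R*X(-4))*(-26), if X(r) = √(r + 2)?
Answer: -468*I*√2 ≈ -661.85*I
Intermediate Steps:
X(r) = √(2 + r)
R = 18
(R*X(-4))*(-26) = (18*√(2 - 4))*(-26) = (18*√(-2))*(-26) = (18*(I*√2))*(-26) = (18*I*√2)*(-26) = -468*I*√2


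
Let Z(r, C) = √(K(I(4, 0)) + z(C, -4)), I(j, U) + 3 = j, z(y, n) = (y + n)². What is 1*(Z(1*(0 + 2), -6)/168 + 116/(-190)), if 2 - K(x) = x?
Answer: -58/95 + √101/168 ≈ -0.55071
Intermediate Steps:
z(y, n) = (n + y)²
I(j, U) = -3 + j
K(x) = 2 - x
Z(r, C) = √(1 + (-4 + C)²) (Z(r, C) = √((2 - (-3 + 4)) + (-4 + C)²) = √((2 - 1*1) + (-4 + C)²) = √((2 - 1) + (-4 + C)²) = √(1 + (-4 + C)²))
1*(Z(1*(0 + 2), -6)/168 + 116/(-190)) = 1*(√(1 + (-4 - 6)²)/168 + 116/(-190)) = 1*(√(1 + (-10)²)*(1/168) + 116*(-1/190)) = 1*(√(1 + 100)*(1/168) - 58/95) = 1*(√101*(1/168) - 58/95) = 1*(√101/168 - 58/95) = 1*(-58/95 + √101/168) = -58/95 + √101/168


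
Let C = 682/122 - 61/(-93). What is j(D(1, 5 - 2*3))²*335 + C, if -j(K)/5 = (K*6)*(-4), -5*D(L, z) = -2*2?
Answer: 17514628714/5673 ≈ 3.0874e+6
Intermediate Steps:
D(L, z) = ⅘ (D(L, z) = -(-2)*2/5 = -⅕*(-4) = ⅘)
j(K) = 120*K (j(K) = -5*K*6*(-4) = -5*6*K*(-4) = -(-120)*K = 120*K)
C = 35434/5673 (C = 682*(1/122) - 61*(-1/93) = 341/61 + 61/93 = 35434/5673 ≈ 6.2461)
j(D(1, 5 - 2*3))²*335 + C = (120*(⅘))²*335 + 35434/5673 = 96²*335 + 35434/5673 = 9216*335 + 35434/5673 = 3087360 + 35434/5673 = 17514628714/5673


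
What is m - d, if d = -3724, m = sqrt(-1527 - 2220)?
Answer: 3724 + I*sqrt(3747) ≈ 3724.0 + 61.213*I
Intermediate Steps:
m = I*sqrt(3747) (m = sqrt(-3747) = I*sqrt(3747) ≈ 61.213*I)
m - d = I*sqrt(3747) - 1*(-3724) = I*sqrt(3747) + 3724 = 3724 + I*sqrt(3747)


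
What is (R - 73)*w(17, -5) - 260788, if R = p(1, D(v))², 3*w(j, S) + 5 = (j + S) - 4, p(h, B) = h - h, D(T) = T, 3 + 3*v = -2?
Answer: -260861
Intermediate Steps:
v = -5/3 (v = -1 + (⅓)*(-2) = -1 - ⅔ = -5/3 ≈ -1.6667)
p(h, B) = 0
w(j, S) = -3 + S/3 + j/3 (w(j, S) = -5/3 + ((j + S) - 4)/3 = -5/3 + ((S + j) - 4)/3 = -5/3 + (-4 + S + j)/3 = -5/3 + (-4/3 + S/3 + j/3) = -3 + S/3 + j/3)
R = 0 (R = 0² = 0)
(R - 73)*w(17, -5) - 260788 = (0 - 73)*(-3 + (⅓)*(-5) + (⅓)*17) - 260788 = -73*(-3 - 5/3 + 17/3) - 260788 = -73*1 - 260788 = -73 - 260788 = -260861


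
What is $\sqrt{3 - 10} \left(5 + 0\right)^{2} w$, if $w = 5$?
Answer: $125 i \sqrt{7} \approx 330.72 i$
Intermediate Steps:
$\sqrt{3 - 10} \left(5 + 0\right)^{2} w = \sqrt{3 - 10} \left(5 + 0\right)^{2} \cdot 5 = \sqrt{-7} \cdot 5^{2} \cdot 5 = i \sqrt{7} \cdot 25 \cdot 5 = 25 i \sqrt{7} \cdot 5 = 125 i \sqrt{7}$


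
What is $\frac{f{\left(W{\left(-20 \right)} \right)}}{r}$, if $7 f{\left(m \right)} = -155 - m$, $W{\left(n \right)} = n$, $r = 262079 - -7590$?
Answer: $- \frac{135}{1887683} \approx -7.1516 \cdot 10^{-5}$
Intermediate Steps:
$r = 269669$ ($r = 262079 + 7590 = 269669$)
$f{\left(m \right)} = - \frac{155}{7} - \frac{m}{7}$ ($f{\left(m \right)} = \frac{-155 - m}{7} = - \frac{155}{7} - \frac{m}{7}$)
$\frac{f{\left(W{\left(-20 \right)} \right)}}{r} = \frac{- \frac{155}{7} - - \frac{20}{7}}{269669} = \left(- \frac{155}{7} + \frac{20}{7}\right) \frac{1}{269669} = \left(- \frac{135}{7}\right) \frac{1}{269669} = - \frac{135}{1887683}$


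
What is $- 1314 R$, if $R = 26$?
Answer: $-34164$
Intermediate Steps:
$- 1314 R = \left(-1314\right) 26 = -34164$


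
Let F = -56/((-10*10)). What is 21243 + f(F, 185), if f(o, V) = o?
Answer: 531089/25 ≈ 21244.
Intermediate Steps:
F = 14/25 (F = -56/(-100) = -56*(-1/100) = 14/25 ≈ 0.56000)
21243 + f(F, 185) = 21243 + 14/25 = 531089/25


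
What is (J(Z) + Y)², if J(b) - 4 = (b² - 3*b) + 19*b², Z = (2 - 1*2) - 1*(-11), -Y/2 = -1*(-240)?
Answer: 3651921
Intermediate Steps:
Y = -480 (Y = -(-2)*(-240) = -2*240 = -480)
Z = 11 (Z = (2 - 2) + 11 = 0 + 11 = 11)
J(b) = 4 - 3*b + 20*b² (J(b) = 4 + ((b² - 3*b) + 19*b²) = 4 + (-3*b + 20*b²) = 4 - 3*b + 20*b²)
(J(Z) + Y)² = ((4 - 3*11 + 20*11²) - 480)² = ((4 - 33 + 20*121) - 480)² = ((4 - 33 + 2420) - 480)² = (2391 - 480)² = 1911² = 3651921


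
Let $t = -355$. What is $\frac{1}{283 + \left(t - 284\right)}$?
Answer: $- \frac{1}{356} \approx -0.002809$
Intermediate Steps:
$\frac{1}{283 + \left(t - 284\right)} = \frac{1}{283 - 639} = \frac{1}{-356} = - \frac{1}{356}$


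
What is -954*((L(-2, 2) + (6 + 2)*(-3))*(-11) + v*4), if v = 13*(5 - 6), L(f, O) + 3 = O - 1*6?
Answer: -275706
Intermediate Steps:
L(f, O) = -9 + O (L(f, O) = -3 + (O - 1*6) = -3 + (O - 6) = -3 + (-6 + O) = -9 + O)
v = -13 (v = 13*(-1) = -13)
-954*((L(-2, 2) + (6 + 2)*(-3))*(-11) + v*4) = -954*(((-9 + 2) + (6 + 2)*(-3))*(-11) - 13*4) = -954*((-7 + 8*(-3))*(-11) - 52) = -954*((-7 - 24)*(-11) - 52) = -954*(-31*(-11) - 52) = -954*(341 - 52) = -954*289 = -275706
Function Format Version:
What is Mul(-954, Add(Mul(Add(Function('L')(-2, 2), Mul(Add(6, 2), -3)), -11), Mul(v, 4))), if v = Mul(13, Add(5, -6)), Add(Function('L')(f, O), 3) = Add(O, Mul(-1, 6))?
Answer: -275706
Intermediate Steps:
Function('L')(f, O) = Add(-9, O) (Function('L')(f, O) = Add(-3, Add(O, Mul(-1, 6))) = Add(-3, Add(O, -6)) = Add(-3, Add(-6, O)) = Add(-9, O))
v = -13 (v = Mul(13, -1) = -13)
Mul(-954, Add(Mul(Add(Function('L')(-2, 2), Mul(Add(6, 2), -3)), -11), Mul(v, 4))) = Mul(-954, Add(Mul(Add(Add(-9, 2), Mul(Add(6, 2), -3)), -11), Mul(-13, 4))) = Mul(-954, Add(Mul(Add(-7, Mul(8, -3)), -11), -52)) = Mul(-954, Add(Mul(Add(-7, -24), -11), -52)) = Mul(-954, Add(Mul(-31, -11), -52)) = Mul(-954, Add(341, -52)) = Mul(-954, 289) = -275706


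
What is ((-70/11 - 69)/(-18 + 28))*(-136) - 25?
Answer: 54997/55 ≈ 999.95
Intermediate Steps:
((-70/11 - 69)/(-18 + 28))*(-136) - 25 = ((-70*1/11 - 69)/10)*(-136) - 25 = ((-70/11 - 69)*(⅒))*(-136) - 25 = -829/11*⅒*(-136) - 25 = -829/110*(-136) - 25 = 56372/55 - 25 = 54997/55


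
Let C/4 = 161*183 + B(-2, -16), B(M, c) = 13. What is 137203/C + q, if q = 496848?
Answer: 58580503795/117904 ≈ 4.9685e+5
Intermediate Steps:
C = 117904 (C = 4*(161*183 + 13) = 4*(29463 + 13) = 4*29476 = 117904)
137203/C + q = 137203/117904 + 496848 = 58580503795/117904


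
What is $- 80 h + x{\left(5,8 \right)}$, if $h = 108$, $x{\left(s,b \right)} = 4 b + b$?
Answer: $-8600$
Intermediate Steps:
$x{\left(s,b \right)} = 5 b$
$- 80 h + x{\left(5,8 \right)} = \left(-80\right) 108 + 5 \cdot 8 = -8640 + 40 = -8600$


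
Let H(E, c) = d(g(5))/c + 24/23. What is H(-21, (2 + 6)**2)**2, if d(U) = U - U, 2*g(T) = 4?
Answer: 576/529 ≈ 1.0888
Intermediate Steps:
g(T) = 2 (g(T) = (1/2)*4 = 2)
d(U) = 0
H(E, c) = 24/23 (H(E, c) = 0/c + 24/23 = 0 + 24*(1/23) = 0 + 24/23 = 24/23)
H(-21, (2 + 6)**2)**2 = (24/23)**2 = 576/529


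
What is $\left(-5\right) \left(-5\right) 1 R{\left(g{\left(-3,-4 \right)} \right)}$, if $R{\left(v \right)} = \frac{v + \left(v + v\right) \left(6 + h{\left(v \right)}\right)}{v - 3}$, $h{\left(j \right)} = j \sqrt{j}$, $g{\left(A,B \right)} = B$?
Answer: $\frac{1300}{7} - \frac{1600 i}{7} \approx 185.71 - 228.57 i$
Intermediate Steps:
$h{\left(j \right)} = j^{\frac{3}{2}}$
$R{\left(v \right)} = \frac{v + 2 v \left(6 + v^{\frac{3}{2}}\right)}{-3 + v}$ ($R{\left(v \right)} = \frac{v + \left(v + v\right) \left(6 + v^{\frac{3}{2}}\right)}{v - 3} = \frac{v + 2 v \left(6 + v^{\frac{3}{2}}\right)}{-3 + v}$)
$\left(-5\right) \left(-5\right) 1 R{\left(g{\left(-3,-4 \right)} \right)} = \left(-5\right) \left(-5\right) 1 \left(- \frac{4 \left(13 + 2 \left(-4\right)^{\frac{3}{2}}\right)}{-3 - 4}\right) = 25 \cdot 1 \left(- \frac{4 \left(13 + 2 \left(- 8 i\right)\right)}{-7}\right) = 25 \left(\left(-4\right) \left(- \frac{1}{7}\right) \left(13 - 16 i\right)\right) = 25 \left(\frac{52}{7} - \frac{64 i}{7}\right) = \frac{1300}{7} - \frac{1600 i}{7}$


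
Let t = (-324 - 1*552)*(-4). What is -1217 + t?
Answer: 2287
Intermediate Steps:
t = 3504 (t = (-324 - 552)*(-4) = -876*(-4) = 3504)
-1217 + t = -1217 + 3504 = 2287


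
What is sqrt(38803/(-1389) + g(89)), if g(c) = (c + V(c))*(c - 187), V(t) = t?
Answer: I*sqrt(33708972891)/1389 ≈ 132.18*I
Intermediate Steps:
g(c) = 2*c*(-187 + c) (g(c) = (c + c)*(c - 187) = (2*c)*(-187 + c) = 2*c*(-187 + c))
sqrt(38803/(-1389) + g(89)) = sqrt(38803/(-1389) + 2*89*(-187 + 89)) = sqrt(38803*(-1/1389) + 2*89*(-98)) = sqrt(-38803/1389 - 17444) = sqrt(-24268519/1389) = I*sqrt(33708972891)/1389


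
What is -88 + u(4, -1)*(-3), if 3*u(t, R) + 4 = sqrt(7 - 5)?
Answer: -84 - sqrt(2) ≈ -85.414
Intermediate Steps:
u(t, R) = -4/3 + sqrt(2)/3 (u(t, R) = -4/3 + sqrt(7 - 5)/3 = -4/3 + sqrt(2)/3)
-88 + u(4, -1)*(-3) = -88 + (-4/3 + sqrt(2)/3)*(-3) = -88 + (4 - sqrt(2)) = -84 - sqrt(2)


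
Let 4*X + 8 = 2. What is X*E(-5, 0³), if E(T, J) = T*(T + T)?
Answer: -75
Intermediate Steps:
X = -3/2 (X = -2 + (¼)*2 = -2 + ½ = -3/2 ≈ -1.5000)
E(T, J) = 2*T² (E(T, J) = T*(2*T) = 2*T²)
X*E(-5, 0³) = -3*(-5)² = -3*25 = -3/2*50 = -75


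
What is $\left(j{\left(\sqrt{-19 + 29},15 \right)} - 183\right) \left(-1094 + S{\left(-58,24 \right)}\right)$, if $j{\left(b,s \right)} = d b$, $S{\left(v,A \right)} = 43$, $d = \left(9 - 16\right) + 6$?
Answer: $192333 + 1051 \sqrt{10} \approx 1.9566 \cdot 10^{5}$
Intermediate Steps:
$d = -1$ ($d = -7 + 6 = -1$)
$j{\left(b,s \right)} = - b$
$\left(j{\left(\sqrt{-19 + 29},15 \right)} - 183\right) \left(-1094 + S{\left(-58,24 \right)}\right) = \left(- \sqrt{-19 + 29} - 183\right) \left(-1094 + 43\right) = \left(- \sqrt{10} - 183\right) \left(-1051\right) = \left(-183 - \sqrt{10}\right) \left(-1051\right) = 192333 + 1051 \sqrt{10}$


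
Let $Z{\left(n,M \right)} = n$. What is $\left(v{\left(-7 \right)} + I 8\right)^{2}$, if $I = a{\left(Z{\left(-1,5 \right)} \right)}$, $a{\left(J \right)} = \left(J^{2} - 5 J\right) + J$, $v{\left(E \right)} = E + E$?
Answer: $676$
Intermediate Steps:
$v{\left(E \right)} = 2 E$
$a{\left(J \right)} = J^{2} - 4 J$
$I = 5$ ($I = - (-4 - 1) = \left(-1\right) \left(-5\right) = 5$)
$\left(v{\left(-7 \right)} + I 8\right)^{2} = \left(2 \left(-7\right) + 5 \cdot 8\right)^{2} = \left(-14 + 40\right)^{2} = 26^{2} = 676$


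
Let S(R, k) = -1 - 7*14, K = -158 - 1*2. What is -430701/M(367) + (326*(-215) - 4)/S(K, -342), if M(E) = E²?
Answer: 9398251367/13334211 ≈ 704.82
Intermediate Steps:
K = -160 (K = -158 - 2 = -160)
S(R, k) = -99 (S(R, k) = -1 - 98 = -99)
-430701/M(367) + (326*(-215) - 4)/S(K, -342) = -430701/(367²) + (326*(-215) - 4)/(-99) = -430701/134689 + (-70090 - 4)*(-1/99) = -430701*1/134689 - 70094*(-1/99) = -430701/134689 + 70094/99 = 9398251367/13334211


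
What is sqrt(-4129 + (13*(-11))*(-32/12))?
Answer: I*sqrt(33729)/3 ≈ 61.218*I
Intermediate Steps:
sqrt(-4129 + (13*(-11))*(-32/12)) = sqrt(-4129 - (-4576)/12) = sqrt(-4129 - 143*(-8/3)) = sqrt(-4129 + 1144/3) = sqrt(-11243/3) = I*sqrt(33729)/3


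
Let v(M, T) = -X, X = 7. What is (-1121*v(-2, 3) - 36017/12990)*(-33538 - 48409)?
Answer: -8350113550811/12990 ≈ -6.4281e+8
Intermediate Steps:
v(M, T) = -7 (v(M, T) = -1*7 = -7)
(-1121*v(-2, 3) - 36017/12990)*(-33538 - 48409) = (-1121*(-7) - 36017/12990)*(-33538 - 48409) = (7847 - 36017*1/12990)*(-81947) = (7847 - 36017/12990)*(-81947) = (101896513/12990)*(-81947) = -8350113550811/12990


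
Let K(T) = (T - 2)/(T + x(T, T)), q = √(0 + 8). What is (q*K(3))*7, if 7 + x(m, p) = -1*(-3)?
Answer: -14*√2 ≈ -19.799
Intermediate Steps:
q = 2*√2 (q = √8 = 2*√2 ≈ 2.8284)
x(m, p) = -4 (x(m, p) = -7 - 1*(-3) = -7 + 3 = -4)
K(T) = (-2 + T)/(-4 + T) (K(T) = (T - 2)/(T - 4) = (-2 + T)/(-4 + T))
(q*K(3))*7 = ((2*√2)*((-2 + 3)/(-4 + 3)))*7 = ((2*√2)*(1/(-1)))*7 = ((2*√2)*(-1*1))*7 = ((2*√2)*(-1))*7 = -2*√2*7 = -14*√2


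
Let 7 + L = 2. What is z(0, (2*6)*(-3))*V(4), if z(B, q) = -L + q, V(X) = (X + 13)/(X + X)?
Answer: -527/8 ≈ -65.875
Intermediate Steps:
V(X) = (13 + X)/(2*X) (V(X) = (13 + X)/((2*X)) = (13 + X)*(1/(2*X)) = (13 + X)/(2*X))
L = -5 (L = -7 + 2 = -5)
z(B, q) = 5 + q (z(B, q) = -1*(-5) + q = 5 + q)
z(0, (2*6)*(-3))*V(4) = (5 + (2*6)*(-3))*((½)*(13 + 4)/4) = (5 + 12*(-3))*((½)*(¼)*17) = (5 - 36)*(17/8) = -31*17/8 = -527/8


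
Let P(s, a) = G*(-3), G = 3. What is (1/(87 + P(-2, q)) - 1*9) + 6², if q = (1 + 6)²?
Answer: 2107/78 ≈ 27.013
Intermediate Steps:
q = 49 (q = 7² = 49)
P(s, a) = -9 (P(s, a) = 3*(-3) = -9)
(1/(87 + P(-2, q)) - 1*9) + 6² = (1/(87 - 9) - 1*9) + 6² = (1/78 - 9) + 36 = -701/78 + 36 = 2107/78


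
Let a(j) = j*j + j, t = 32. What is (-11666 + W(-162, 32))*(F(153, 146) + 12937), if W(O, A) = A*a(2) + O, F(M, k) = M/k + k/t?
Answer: -43975262821/292 ≈ -1.5060e+8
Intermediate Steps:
a(j) = j + j² (a(j) = j² + j = j + j²)
F(M, k) = k/32 + M/k (F(M, k) = M/k + k/32 = k/32 + M/k)
W(O, A) = O + 6*A (W(O, A) = A*(2*(1 + 2)) + O = A*(2*3) + O = A*6 + O = 6*A + O = O + 6*A)
(-11666 + W(-162, 32))*(F(153, 146) + 12937) = (-11666 + (-162 + 6*32))*(((1/32)*146 + 153/146) + 12937) = (-11666 + (-162 + 192))*((73/16 + 153*(1/146)) + 12937) = (-11666 + 30)*((73/16 + 153/146) + 12937) = -11636*(6553/1168 + 12937) = -11636*15116969/1168 = -43975262821/292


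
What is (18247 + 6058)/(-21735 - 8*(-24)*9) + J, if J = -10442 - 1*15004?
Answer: -509122427/20007 ≈ -25447.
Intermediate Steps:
J = -25446 (J = -10442 - 15004 = -25446)
(18247 + 6058)/(-21735 - 8*(-24)*9) + J = (18247 + 6058)/(-21735 - 8*(-24)*9) - 25446 = 24305/(-21735 + 192*9) - 25446 = 24305/(-21735 + 1728) - 25446 = 24305/(-20007) - 25446 = 24305*(-1/20007) - 25446 = -24305/20007 - 25446 = -509122427/20007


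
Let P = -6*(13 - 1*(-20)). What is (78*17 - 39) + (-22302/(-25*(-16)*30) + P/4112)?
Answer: 660537981/514000 ≈ 1285.1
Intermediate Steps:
P = -198 (P = -6*(13 + 20) = -6*33 = -198)
(78*17 - 39) + (-22302/(-25*(-16)*30) + P/4112) = (78*17 - 39) + (-22302/(-25*(-16)*30) - 198/4112) = (1326 - 39) + (-22302/(400*30) - 198*1/4112) = 1287 + (-22302/12000 - 99/2056) = 1287 + (-22302*1/12000 - 99/2056) = 1287 + (-3717/2000 - 99/2056) = 1287 - 980019/514000 = 660537981/514000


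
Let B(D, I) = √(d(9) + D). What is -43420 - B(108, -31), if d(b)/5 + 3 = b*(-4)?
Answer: -43420 - I*√87 ≈ -43420.0 - 9.3274*I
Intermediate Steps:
d(b) = -15 - 20*b (d(b) = -15 + 5*(b*(-4)) = -15 + 5*(-4*b) = -15 - 20*b)
B(D, I) = √(-195 + D) (B(D, I) = √((-15 - 20*9) + D) = √((-15 - 180) + D) = √(-195 + D))
-43420 - B(108, -31) = -43420 - √(-195 + 108) = -43420 - √(-87) = -43420 - I*√87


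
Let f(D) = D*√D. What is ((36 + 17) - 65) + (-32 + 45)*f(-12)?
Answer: -12 - 312*I*√3 ≈ -12.0 - 540.4*I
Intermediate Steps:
f(D) = D^(3/2)
((36 + 17) - 65) + (-32 + 45)*f(-12) = ((36 + 17) - 65) + (-32 + 45)*(-12)^(3/2) = (53 - 65) + 13*(-24*I*√3) = -12 - 312*I*√3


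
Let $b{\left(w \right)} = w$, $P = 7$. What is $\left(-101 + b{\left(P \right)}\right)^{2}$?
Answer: $8836$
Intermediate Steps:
$\left(-101 + b{\left(P \right)}\right)^{2} = \left(-101 + 7\right)^{2} = \left(-94\right)^{2} = 8836$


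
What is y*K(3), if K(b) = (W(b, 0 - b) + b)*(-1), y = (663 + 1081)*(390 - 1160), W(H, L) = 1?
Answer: 5371520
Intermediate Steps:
y = -1342880 (y = 1744*(-770) = -1342880)
K(b) = -1 - b (K(b) = (1 + b)*(-1) = -1 - b)
y*K(3) = -1342880*(-1 - 1*3) = -1342880*(-1 - 3) = -1342880*(-4) = 5371520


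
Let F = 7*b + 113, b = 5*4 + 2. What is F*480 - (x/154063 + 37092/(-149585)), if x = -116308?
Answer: 2953536168093776/23045513855 ≈ 1.2816e+5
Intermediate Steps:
b = 22 (b = 20 + 2 = 22)
F = 267 (F = 7*22 + 113 = 154 + 113 = 267)
F*480 - (x/154063 + 37092/(-149585)) = 267*480 - (-116308/154063 + 37092/(-149585)) = 128160 - (-116308*1/154063 + 37092*(-1/149585)) = 128160 - (-116308/154063 - 37092/149585) = 128160 - 1*(-23112436976/23045513855) = 128160 + 23112436976/23045513855 = 2953536168093776/23045513855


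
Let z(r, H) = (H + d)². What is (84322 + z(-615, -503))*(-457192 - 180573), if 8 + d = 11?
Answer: -213218870330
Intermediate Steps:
d = 3 (d = -8 + 11 = 3)
z(r, H) = (3 + H)² (z(r, H) = (H + 3)² = (3 + H)²)
(84322 + z(-615, -503))*(-457192 - 180573) = (84322 + (3 - 503)²)*(-457192 - 180573) = (84322 + (-500)²)*(-637765) = (84322 + 250000)*(-637765) = 334322*(-637765) = -213218870330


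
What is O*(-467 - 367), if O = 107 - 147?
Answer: 33360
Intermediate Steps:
O = -40
O*(-467 - 367) = -40*(-467 - 367) = -40*(-834) = 33360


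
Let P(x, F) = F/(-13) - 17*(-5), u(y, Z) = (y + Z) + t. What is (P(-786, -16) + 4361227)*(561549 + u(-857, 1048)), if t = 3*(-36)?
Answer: 31842889941504/13 ≈ 2.4495e+12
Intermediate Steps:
t = -108
u(y, Z) = -108 + Z + y (u(y, Z) = (y + Z) - 108 = (Z + y) - 108 = -108 + Z + y)
P(x, F) = 85 - F/13 (P(x, F) = F*(-1/13) + 85 = -F/13 + 85 = 85 - F/13)
(P(-786, -16) + 4361227)*(561549 + u(-857, 1048)) = ((85 - 1/13*(-16)) + 4361227)*(561549 + (-108 + 1048 - 857)) = ((85 + 16/13) + 4361227)*(561549 + 83) = (1121/13 + 4361227)*561632 = (56697072/13)*561632 = 31842889941504/13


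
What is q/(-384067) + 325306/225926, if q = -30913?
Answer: 65961674970/43385360521 ≈ 1.5204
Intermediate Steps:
q/(-384067) + 325306/225926 = -30913/(-384067) + 325306/225926 = -30913*(-1/384067) + 325306*(1/225926) = 30913/384067 + 162653/112963 = 65961674970/43385360521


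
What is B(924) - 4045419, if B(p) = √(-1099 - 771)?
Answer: -4045419 + I*√1870 ≈ -4.0454e+6 + 43.243*I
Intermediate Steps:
B(p) = I*√1870 (B(p) = √(-1870) = I*√1870)
B(924) - 4045419 = I*√1870 - 4045419 = -4045419 + I*√1870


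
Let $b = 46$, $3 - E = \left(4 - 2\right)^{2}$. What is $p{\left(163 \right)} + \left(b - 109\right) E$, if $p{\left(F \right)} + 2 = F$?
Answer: $224$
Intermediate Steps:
$p{\left(F \right)} = -2 + F$
$E = -1$ ($E = 3 - \left(4 - 2\right)^{2} = 3 - 2^{2} = 3 - 4 = -1$)
$p{\left(163 \right)} + \left(b - 109\right) E = \left(-2 + 163\right) + \left(46 - 109\right) \left(-1\right) = 161 - -63 = 161 + 63 = 224$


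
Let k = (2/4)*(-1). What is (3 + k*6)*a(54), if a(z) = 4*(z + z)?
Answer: 0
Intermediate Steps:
a(z) = 8*z (a(z) = 4*(2*z) = 8*z)
k = -½ (k = (2*(¼))*(-1) = (½)*(-1) = -½ ≈ -0.50000)
(3 + k*6)*a(54) = (3 - ½*6)*(8*54) = (3 - 3)*432 = 0*432 = 0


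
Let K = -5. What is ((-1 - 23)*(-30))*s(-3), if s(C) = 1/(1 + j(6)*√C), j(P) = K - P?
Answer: 180/91 + 1980*I*√3/91 ≈ 1.978 + 37.686*I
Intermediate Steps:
j(P) = -5 - P
s(C) = 1/(1 - 11*√C) (s(C) = 1/(1 + (-5 - 1*6)*√C) = 1/(1 + (-5 - 6)*√C) = 1/(1 - 11*√C))
((-1 - 23)*(-30))*s(-3) = ((-1 - 23)*(-30))*(-1/(-1 + 11*√(-3))) = (-24*(-30))*(-1/(-1 + 11*(I*√3))) = 720*(-1/(-1 + 11*I*√3)) = -720/(-1 + 11*I*√3)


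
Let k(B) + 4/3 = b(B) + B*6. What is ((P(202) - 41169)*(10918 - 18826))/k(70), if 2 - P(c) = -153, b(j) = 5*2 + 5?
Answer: 973016136/1301 ≈ 7.4790e+5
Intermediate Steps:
b(j) = 15 (b(j) = 10 + 5 = 15)
P(c) = 155 (P(c) = 2 - 1*(-153) = 2 + 153 = 155)
k(B) = 41/3 + 6*B (k(B) = -4/3 + (15 + B*6) = -4/3 + (15 + 6*B) = 41/3 + 6*B)
((P(202) - 41169)*(10918 - 18826))/k(70) = ((155 - 41169)*(10918 - 18826))/(41/3 + 6*70) = (-41014*(-7908))/(41/3 + 420) = 324338712/(1301/3) = 324338712*(3/1301) = 973016136/1301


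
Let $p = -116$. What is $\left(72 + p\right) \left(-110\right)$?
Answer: $4840$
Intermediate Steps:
$\left(72 + p\right) \left(-110\right) = \left(72 - 116\right) \left(-110\right) = \left(-44\right) \left(-110\right) = 4840$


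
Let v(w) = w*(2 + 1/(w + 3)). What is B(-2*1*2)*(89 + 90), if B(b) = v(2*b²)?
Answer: 406688/35 ≈ 11620.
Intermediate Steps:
v(w) = w*(2 + 1/(3 + w))
B(b) = 2*b²*(7 + 4*b²)/(3 + 2*b²) (B(b) = (2*b²)*(7 + 2*(2*b²))/(3 + 2*b²) = (2*b²)*(7 + 4*b²)/(3 + 2*b²) = 2*b²*(7 + 4*b²)/(3 + 2*b²))
B(-2*1*2)*(89 + 90) = ((-2*1*2)²*(14 + 8*(-2*1*2)²)/(3 + 2*(-2*1*2)²))*(89 + 90) = ((-2*2)²*(14 + 8*(-2*2)²)/(3 + 2*(-2*2)²))*179 = ((-4)²*(14 + 8*(-4)²)/(3 + 2*(-4)²))*179 = (16*(14 + 8*16)/(3 + 2*16))*179 = (16*(14 + 128)/(3 + 32))*179 = (16*142/35)*179 = (16*(1/35)*142)*179 = (2272/35)*179 = 406688/35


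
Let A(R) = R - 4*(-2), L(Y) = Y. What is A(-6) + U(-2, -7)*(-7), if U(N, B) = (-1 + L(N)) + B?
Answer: 72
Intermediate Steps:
A(R) = 8 + R (A(R) = R + 8 = 8 + R)
U(N, B) = -1 + B + N (U(N, B) = (-1 + N) + B = -1 + B + N)
A(-6) + U(-2, -7)*(-7) = (8 - 6) + (-1 - 7 - 2)*(-7) = 2 - 10*(-7) = 2 + 70 = 72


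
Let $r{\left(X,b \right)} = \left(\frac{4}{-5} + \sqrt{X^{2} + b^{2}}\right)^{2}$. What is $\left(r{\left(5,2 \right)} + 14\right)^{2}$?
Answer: $\frac{1236681}{625} - \frac{17456 \sqrt{29}}{125} \approx 1226.7$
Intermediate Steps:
$r{\left(X,b \right)} = \left(- \frac{4}{5} + \sqrt{X^{2} + b^{2}}\right)^{2}$ ($r{\left(X,b \right)} = \left(4 \left(- \frac{1}{5}\right) + \sqrt{X^{2} + b^{2}}\right)^{2} = \left(- \frac{4}{5} + \sqrt{X^{2} + b^{2}}\right)^{2}$)
$\left(r{\left(5,2 \right)} + 14\right)^{2} = \left(\frac{\left(-4 + 5 \sqrt{5^{2} + 2^{2}}\right)^{2}}{25} + 14\right)^{2} = \left(\frac{\left(-4 + 5 \sqrt{25 + 4}\right)^{2}}{25} + 14\right)^{2} = \left(\frac{\left(-4 + 5 \sqrt{29}\right)^{2}}{25} + 14\right)^{2} = \left(14 + \frac{\left(-4 + 5 \sqrt{29}\right)^{2}}{25}\right)^{2}$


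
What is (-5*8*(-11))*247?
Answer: 108680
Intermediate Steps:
(-5*8*(-11))*247 = -40*(-11)*247 = 440*247 = 108680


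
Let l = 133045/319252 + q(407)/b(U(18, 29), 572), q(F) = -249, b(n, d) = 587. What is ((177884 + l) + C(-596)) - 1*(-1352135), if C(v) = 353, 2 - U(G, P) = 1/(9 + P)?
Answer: 286793125467395/187400924 ≈ 1.5304e+6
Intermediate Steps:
U(G, P) = 2 - 1/(9 + P)
l = -1396333/187400924 (l = 133045/319252 - 249/587 = -1396333/187400924 ≈ -0.0074510)
((177884 + l) + C(-596)) - 1*(-1352135) = ((177884 - 1396333/187400924) + 353) - 1*(-1352135) = (33335624568483/187400924 + 353) + 1352135 = 33401777094655/187400924 + 1352135 = 286793125467395/187400924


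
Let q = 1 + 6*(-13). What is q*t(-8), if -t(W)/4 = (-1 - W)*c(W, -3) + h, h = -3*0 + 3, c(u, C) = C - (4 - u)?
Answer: -31416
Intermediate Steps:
c(u, C) = -4 + C + u (c(u, C) = C + (-4 + u) = -4 + C + u)
q = -77 (q = 1 - 78 = -77)
h = 3 (h = 0 + 3 = 3)
t(W) = -12 - 4*(-1 - W)*(-7 + W) (t(W) = -4*((-1 - W)*(-4 - 3 + W) + 3) = -4*((-1 - W)*(-7 + W) + 3) = -4*(3 + (-1 - W)*(-7 + W)) = -12 - 4*(-1 - W)*(-7 + W))
q*t(-8) = -77*(-40 + 4*(-8) + 4*(-8)*(-7 - 8)) = -77*(-40 - 32 + 4*(-8)*(-15)) = -77*(-40 - 32 + 480) = -77*408 = -31416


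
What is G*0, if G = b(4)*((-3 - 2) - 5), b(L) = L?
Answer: 0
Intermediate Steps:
G = -40 (G = 4*((-3 - 2) - 5) = 4*(-5 - 5) = 4*(-10) = -40)
G*0 = -40*0 = 0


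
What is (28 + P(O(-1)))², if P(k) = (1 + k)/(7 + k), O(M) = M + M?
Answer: 19321/25 ≈ 772.84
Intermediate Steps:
O(M) = 2*M
P(k) = (1 + k)/(7 + k)
(28 + P(O(-1)))² = (28 + (1 + 2*(-1))/(7 + 2*(-1)))² = (28 + (1 - 2)/(7 - 2))² = (28 - 1/5)² = (28 + (⅕)*(-1))² = (28 - ⅕)² = (139/5)² = 19321/25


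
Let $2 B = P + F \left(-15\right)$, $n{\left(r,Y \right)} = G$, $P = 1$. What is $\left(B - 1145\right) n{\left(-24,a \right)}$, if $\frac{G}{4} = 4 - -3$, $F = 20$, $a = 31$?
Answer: $-36246$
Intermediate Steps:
$G = 28$ ($G = 4 \left(4 - -3\right) = 4 \left(4 + 3\right) = 4 \cdot 7 = 28$)
$n{\left(r,Y \right)} = 28$
$B = - \frac{299}{2}$ ($B = \frac{1 + 20 \left(-15\right)}{2} = \frac{1 - 300}{2} = \frac{1}{2} \left(-299\right) = - \frac{299}{2} \approx -149.5$)
$\left(B - 1145\right) n{\left(-24,a \right)} = \left(- \frac{299}{2} - 1145\right) 28 = \left(- \frac{2589}{2}\right) 28 = -36246$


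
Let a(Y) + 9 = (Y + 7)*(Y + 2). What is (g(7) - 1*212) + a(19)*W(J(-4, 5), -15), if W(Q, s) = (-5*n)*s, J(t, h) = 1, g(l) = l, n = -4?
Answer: -161305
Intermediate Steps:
a(Y) = -9 + (2 + Y)*(7 + Y) (a(Y) = -9 + (Y + 7)*(Y + 2) = -9 + (7 + Y)*(2 + Y) = -9 + (2 + Y)*(7 + Y))
W(Q, s) = 20*s (W(Q, s) = (-5*(-4))*s = 20*s)
(g(7) - 1*212) + a(19)*W(J(-4, 5), -15) = (7 - 1*212) + (5 + 19² + 9*19)*(20*(-15)) = (7 - 212) + (5 + 361 + 171)*(-300) = -205 + 537*(-300) = -205 - 161100 = -161305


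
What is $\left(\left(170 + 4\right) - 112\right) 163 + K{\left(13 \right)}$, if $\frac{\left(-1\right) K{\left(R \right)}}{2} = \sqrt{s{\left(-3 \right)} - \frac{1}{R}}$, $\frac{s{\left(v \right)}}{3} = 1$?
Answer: $10106 - \frac{2 \sqrt{494}}{13} \approx 10103.0$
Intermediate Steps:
$s{\left(v \right)} = 3$ ($s{\left(v \right)} = 3 \cdot 1 = 3$)
$K{\left(R \right)} = - 2 \sqrt{3 - \frac{1}{R}}$
$\left(\left(170 + 4\right) - 112\right) 163 + K{\left(13 \right)} = \left(\left(170 + 4\right) - 112\right) 163 - 2 \sqrt{3 - \frac{1}{13}} = \left(174 - 112\right) 163 - 2 \sqrt{3 - \frac{1}{13}} = 62 \cdot 163 - 2 \sqrt{3 - \frac{1}{13}} = 10106 - 2 \sqrt{\frac{38}{13}} = 10106 - 2 \frac{\sqrt{494}}{13} = 10106 - \frac{2 \sqrt{494}}{13}$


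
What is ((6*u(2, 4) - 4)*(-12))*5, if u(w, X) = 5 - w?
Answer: -840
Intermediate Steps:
((6*u(2, 4) - 4)*(-12))*5 = ((6*(5 - 1*2) - 4)*(-12))*5 = ((6*(5 - 2) - 4)*(-12))*5 = ((6*3 - 4)*(-12))*5 = ((18 - 4)*(-12))*5 = (14*(-12))*5 = -168*5 = -840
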